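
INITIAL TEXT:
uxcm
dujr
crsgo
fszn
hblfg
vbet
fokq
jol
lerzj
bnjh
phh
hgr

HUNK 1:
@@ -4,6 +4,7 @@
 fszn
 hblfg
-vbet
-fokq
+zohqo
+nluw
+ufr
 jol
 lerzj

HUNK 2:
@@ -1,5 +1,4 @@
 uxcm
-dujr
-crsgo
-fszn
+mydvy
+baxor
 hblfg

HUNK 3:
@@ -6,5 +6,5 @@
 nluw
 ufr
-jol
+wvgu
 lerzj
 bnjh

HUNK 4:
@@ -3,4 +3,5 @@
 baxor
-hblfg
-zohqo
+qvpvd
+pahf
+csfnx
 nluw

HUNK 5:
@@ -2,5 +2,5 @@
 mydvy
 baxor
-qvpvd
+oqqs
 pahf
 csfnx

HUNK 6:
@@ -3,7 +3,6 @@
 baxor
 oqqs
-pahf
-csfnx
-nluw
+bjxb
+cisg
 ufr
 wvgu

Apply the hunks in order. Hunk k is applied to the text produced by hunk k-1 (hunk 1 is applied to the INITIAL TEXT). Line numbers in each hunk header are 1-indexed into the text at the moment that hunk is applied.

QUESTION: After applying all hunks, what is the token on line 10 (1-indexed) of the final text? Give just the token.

Hunk 1: at line 4 remove [vbet,fokq] add [zohqo,nluw,ufr] -> 13 lines: uxcm dujr crsgo fszn hblfg zohqo nluw ufr jol lerzj bnjh phh hgr
Hunk 2: at line 1 remove [dujr,crsgo,fszn] add [mydvy,baxor] -> 12 lines: uxcm mydvy baxor hblfg zohqo nluw ufr jol lerzj bnjh phh hgr
Hunk 3: at line 6 remove [jol] add [wvgu] -> 12 lines: uxcm mydvy baxor hblfg zohqo nluw ufr wvgu lerzj bnjh phh hgr
Hunk 4: at line 3 remove [hblfg,zohqo] add [qvpvd,pahf,csfnx] -> 13 lines: uxcm mydvy baxor qvpvd pahf csfnx nluw ufr wvgu lerzj bnjh phh hgr
Hunk 5: at line 2 remove [qvpvd] add [oqqs] -> 13 lines: uxcm mydvy baxor oqqs pahf csfnx nluw ufr wvgu lerzj bnjh phh hgr
Hunk 6: at line 3 remove [pahf,csfnx,nluw] add [bjxb,cisg] -> 12 lines: uxcm mydvy baxor oqqs bjxb cisg ufr wvgu lerzj bnjh phh hgr
Final line 10: bnjh

Answer: bnjh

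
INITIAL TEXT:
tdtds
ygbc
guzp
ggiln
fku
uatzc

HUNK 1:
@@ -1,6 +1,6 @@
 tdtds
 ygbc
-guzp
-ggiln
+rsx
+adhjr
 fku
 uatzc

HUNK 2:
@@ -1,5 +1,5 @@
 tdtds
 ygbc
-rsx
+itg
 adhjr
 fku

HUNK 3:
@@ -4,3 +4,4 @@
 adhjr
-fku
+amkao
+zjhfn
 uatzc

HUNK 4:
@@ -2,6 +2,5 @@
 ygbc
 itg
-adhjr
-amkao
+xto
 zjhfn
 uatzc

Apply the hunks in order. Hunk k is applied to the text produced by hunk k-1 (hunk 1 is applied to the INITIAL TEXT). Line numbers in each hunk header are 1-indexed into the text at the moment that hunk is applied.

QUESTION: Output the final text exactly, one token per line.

Answer: tdtds
ygbc
itg
xto
zjhfn
uatzc

Derivation:
Hunk 1: at line 1 remove [guzp,ggiln] add [rsx,adhjr] -> 6 lines: tdtds ygbc rsx adhjr fku uatzc
Hunk 2: at line 1 remove [rsx] add [itg] -> 6 lines: tdtds ygbc itg adhjr fku uatzc
Hunk 3: at line 4 remove [fku] add [amkao,zjhfn] -> 7 lines: tdtds ygbc itg adhjr amkao zjhfn uatzc
Hunk 4: at line 2 remove [adhjr,amkao] add [xto] -> 6 lines: tdtds ygbc itg xto zjhfn uatzc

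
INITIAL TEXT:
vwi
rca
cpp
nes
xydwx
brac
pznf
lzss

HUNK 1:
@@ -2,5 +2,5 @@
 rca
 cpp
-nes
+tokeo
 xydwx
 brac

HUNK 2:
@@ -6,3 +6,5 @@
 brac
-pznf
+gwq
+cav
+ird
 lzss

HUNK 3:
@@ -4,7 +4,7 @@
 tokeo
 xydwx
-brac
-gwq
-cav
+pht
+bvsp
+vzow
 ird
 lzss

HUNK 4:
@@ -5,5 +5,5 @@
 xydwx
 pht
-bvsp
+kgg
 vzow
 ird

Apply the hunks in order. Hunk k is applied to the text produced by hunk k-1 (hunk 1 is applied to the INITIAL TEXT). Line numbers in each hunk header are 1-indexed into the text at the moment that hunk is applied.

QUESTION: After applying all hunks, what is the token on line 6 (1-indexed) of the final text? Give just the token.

Hunk 1: at line 2 remove [nes] add [tokeo] -> 8 lines: vwi rca cpp tokeo xydwx brac pznf lzss
Hunk 2: at line 6 remove [pznf] add [gwq,cav,ird] -> 10 lines: vwi rca cpp tokeo xydwx brac gwq cav ird lzss
Hunk 3: at line 4 remove [brac,gwq,cav] add [pht,bvsp,vzow] -> 10 lines: vwi rca cpp tokeo xydwx pht bvsp vzow ird lzss
Hunk 4: at line 5 remove [bvsp] add [kgg] -> 10 lines: vwi rca cpp tokeo xydwx pht kgg vzow ird lzss
Final line 6: pht

Answer: pht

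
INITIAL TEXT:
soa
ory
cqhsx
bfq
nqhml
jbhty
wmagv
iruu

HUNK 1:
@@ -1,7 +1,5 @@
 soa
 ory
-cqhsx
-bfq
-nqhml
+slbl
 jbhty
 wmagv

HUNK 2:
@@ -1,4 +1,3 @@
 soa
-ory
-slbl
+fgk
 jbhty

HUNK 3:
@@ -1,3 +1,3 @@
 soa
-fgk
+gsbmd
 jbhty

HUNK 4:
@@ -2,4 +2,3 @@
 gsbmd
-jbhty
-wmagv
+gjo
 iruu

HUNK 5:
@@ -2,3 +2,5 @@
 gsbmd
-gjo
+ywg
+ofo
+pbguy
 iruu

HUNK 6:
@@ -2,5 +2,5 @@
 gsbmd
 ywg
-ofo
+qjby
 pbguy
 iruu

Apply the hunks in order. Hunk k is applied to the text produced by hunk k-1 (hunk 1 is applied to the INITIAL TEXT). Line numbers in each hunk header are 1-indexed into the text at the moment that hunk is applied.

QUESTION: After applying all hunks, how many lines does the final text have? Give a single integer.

Hunk 1: at line 1 remove [cqhsx,bfq,nqhml] add [slbl] -> 6 lines: soa ory slbl jbhty wmagv iruu
Hunk 2: at line 1 remove [ory,slbl] add [fgk] -> 5 lines: soa fgk jbhty wmagv iruu
Hunk 3: at line 1 remove [fgk] add [gsbmd] -> 5 lines: soa gsbmd jbhty wmagv iruu
Hunk 4: at line 2 remove [jbhty,wmagv] add [gjo] -> 4 lines: soa gsbmd gjo iruu
Hunk 5: at line 2 remove [gjo] add [ywg,ofo,pbguy] -> 6 lines: soa gsbmd ywg ofo pbguy iruu
Hunk 6: at line 2 remove [ofo] add [qjby] -> 6 lines: soa gsbmd ywg qjby pbguy iruu
Final line count: 6

Answer: 6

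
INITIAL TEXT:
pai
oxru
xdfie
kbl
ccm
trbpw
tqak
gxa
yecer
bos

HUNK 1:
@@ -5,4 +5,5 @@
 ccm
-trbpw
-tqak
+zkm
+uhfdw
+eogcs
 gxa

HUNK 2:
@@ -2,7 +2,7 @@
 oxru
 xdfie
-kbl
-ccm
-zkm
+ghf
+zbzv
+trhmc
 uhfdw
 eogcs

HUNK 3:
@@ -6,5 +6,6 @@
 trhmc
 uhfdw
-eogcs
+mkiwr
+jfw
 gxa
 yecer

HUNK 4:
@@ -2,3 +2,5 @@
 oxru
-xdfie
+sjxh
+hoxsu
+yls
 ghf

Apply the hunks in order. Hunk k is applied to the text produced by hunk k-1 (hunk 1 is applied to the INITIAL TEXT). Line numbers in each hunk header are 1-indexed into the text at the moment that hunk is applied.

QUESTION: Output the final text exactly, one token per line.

Answer: pai
oxru
sjxh
hoxsu
yls
ghf
zbzv
trhmc
uhfdw
mkiwr
jfw
gxa
yecer
bos

Derivation:
Hunk 1: at line 5 remove [trbpw,tqak] add [zkm,uhfdw,eogcs] -> 11 lines: pai oxru xdfie kbl ccm zkm uhfdw eogcs gxa yecer bos
Hunk 2: at line 2 remove [kbl,ccm,zkm] add [ghf,zbzv,trhmc] -> 11 lines: pai oxru xdfie ghf zbzv trhmc uhfdw eogcs gxa yecer bos
Hunk 3: at line 6 remove [eogcs] add [mkiwr,jfw] -> 12 lines: pai oxru xdfie ghf zbzv trhmc uhfdw mkiwr jfw gxa yecer bos
Hunk 4: at line 2 remove [xdfie] add [sjxh,hoxsu,yls] -> 14 lines: pai oxru sjxh hoxsu yls ghf zbzv trhmc uhfdw mkiwr jfw gxa yecer bos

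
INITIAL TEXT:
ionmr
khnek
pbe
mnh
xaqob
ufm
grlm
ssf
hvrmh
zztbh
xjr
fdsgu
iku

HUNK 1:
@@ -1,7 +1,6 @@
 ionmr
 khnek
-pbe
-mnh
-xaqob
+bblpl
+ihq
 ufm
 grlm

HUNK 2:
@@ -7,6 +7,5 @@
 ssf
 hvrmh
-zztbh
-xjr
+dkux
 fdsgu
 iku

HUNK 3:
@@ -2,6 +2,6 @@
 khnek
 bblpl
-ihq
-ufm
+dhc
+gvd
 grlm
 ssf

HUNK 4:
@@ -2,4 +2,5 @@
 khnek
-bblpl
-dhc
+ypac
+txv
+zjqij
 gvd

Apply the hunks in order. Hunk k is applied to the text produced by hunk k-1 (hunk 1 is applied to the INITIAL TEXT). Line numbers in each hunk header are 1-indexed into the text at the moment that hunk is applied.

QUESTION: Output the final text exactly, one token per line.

Answer: ionmr
khnek
ypac
txv
zjqij
gvd
grlm
ssf
hvrmh
dkux
fdsgu
iku

Derivation:
Hunk 1: at line 1 remove [pbe,mnh,xaqob] add [bblpl,ihq] -> 12 lines: ionmr khnek bblpl ihq ufm grlm ssf hvrmh zztbh xjr fdsgu iku
Hunk 2: at line 7 remove [zztbh,xjr] add [dkux] -> 11 lines: ionmr khnek bblpl ihq ufm grlm ssf hvrmh dkux fdsgu iku
Hunk 3: at line 2 remove [ihq,ufm] add [dhc,gvd] -> 11 lines: ionmr khnek bblpl dhc gvd grlm ssf hvrmh dkux fdsgu iku
Hunk 4: at line 2 remove [bblpl,dhc] add [ypac,txv,zjqij] -> 12 lines: ionmr khnek ypac txv zjqij gvd grlm ssf hvrmh dkux fdsgu iku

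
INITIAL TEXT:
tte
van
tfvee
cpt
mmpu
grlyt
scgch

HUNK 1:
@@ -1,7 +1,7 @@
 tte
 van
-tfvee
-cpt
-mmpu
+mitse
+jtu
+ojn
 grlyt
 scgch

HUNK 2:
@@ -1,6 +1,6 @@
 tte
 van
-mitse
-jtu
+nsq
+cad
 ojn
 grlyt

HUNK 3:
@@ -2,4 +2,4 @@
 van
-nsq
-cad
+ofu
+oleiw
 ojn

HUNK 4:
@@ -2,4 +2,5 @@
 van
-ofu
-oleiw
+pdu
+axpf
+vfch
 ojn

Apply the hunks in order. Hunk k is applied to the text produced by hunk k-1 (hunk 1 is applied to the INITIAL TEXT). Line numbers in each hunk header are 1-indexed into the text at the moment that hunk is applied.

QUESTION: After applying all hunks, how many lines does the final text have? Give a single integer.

Hunk 1: at line 1 remove [tfvee,cpt,mmpu] add [mitse,jtu,ojn] -> 7 lines: tte van mitse jtu ojn grlyt scgch
Hunk 2: at line 1 remove [mitse,jtu] add [nsq,cad] -> 7 lines: tte van nsq cad ojn grlyt scgch
Hunk 3: at line 2 remove [nsq,cad] add [ofu,oleiw] -> 7 lines: tte van ofu oleiw ojn grlyt scgch
Hunk 4: at line 2 remove [ofu,oleiw] add [pdu,axpf,vfch] -> 8 lines: tte van pdu axpf vfch ojn grlyt scgch
Final line count: 8

Answer: 8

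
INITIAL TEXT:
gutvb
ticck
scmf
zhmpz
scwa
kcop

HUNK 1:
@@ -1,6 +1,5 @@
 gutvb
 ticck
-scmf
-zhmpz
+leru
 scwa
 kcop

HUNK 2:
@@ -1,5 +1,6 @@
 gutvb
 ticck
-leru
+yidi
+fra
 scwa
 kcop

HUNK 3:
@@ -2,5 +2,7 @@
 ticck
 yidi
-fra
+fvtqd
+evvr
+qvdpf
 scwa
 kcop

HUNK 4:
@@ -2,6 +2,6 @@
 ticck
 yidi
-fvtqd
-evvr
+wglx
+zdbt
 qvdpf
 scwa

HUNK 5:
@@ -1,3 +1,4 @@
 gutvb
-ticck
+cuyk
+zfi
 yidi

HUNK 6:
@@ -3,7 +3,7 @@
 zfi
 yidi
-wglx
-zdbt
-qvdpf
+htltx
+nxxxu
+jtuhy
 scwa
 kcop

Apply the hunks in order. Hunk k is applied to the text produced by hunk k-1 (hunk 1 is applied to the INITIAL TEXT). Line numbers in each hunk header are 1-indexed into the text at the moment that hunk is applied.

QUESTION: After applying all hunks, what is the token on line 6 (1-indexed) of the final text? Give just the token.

Hunk 1: at line 1 remove [scmf,zhmpz] add [leru] -> 5 lines: gutvb ticck leru scwa kcop
Hunk 2: at line 1 remove [leru] add [yidi,fra] -> 6 lines: gutvb ticck yidi fra scwa kcop
Hunk 3: at line 2 remove [fra] add [fvtqd,evvr,qvdpf] -> 8 lines: gutvb ticck yidi fvtqd evvr qvdpf scwa kcop
Hunk 4: at line 2 remove [fvtqd,evvr] add [wglx,zdbt] -> 8 lines: gutvb ticck yidi wglx zdbt qvdpf scwa kcop
Hunk 5: at line 1 remove [ticck] add [cuyk,zfi] -> 9 lines: gutvb cuyk zfi yidi wglx zdbt qvdpf scwa kcop
Hunk 6: at line 3 remove [wglx,zdbt,qvdpf] add [htltx,nxxxu,jtuhy] -> 9 lines: gutvb cuyk zfi yidi htltx nxxxu jtuhy scwa kcop
Final line 6: nxxxu

Answer: nxxxu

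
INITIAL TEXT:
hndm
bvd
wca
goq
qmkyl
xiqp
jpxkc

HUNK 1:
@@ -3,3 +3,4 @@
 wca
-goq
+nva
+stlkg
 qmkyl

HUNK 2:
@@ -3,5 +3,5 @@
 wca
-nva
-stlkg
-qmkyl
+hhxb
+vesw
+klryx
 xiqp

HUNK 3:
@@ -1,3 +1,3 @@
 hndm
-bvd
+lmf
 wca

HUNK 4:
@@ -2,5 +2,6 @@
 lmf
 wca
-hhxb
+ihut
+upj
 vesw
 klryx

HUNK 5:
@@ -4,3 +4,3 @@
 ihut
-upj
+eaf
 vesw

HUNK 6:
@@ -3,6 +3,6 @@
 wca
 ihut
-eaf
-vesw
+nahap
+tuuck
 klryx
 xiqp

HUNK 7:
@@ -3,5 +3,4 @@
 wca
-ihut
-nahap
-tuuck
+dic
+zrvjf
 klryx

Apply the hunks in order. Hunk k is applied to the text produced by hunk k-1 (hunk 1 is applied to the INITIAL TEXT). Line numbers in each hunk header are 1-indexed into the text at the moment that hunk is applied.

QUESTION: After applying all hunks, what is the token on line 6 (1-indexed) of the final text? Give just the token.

Hunk 1: at line 3 remove [goq] add [nva,stlkg] -> 8 lines: hndm bvd wca nva stlkg qmkyl xiqp jpxkc
Hunk 2: at line 3 remove [nva,stlkg,qmkyl] add [hhxb,vesw,klryx] -> 8 lines: hndm bvd wca hhxb vesw klryx xiqp jpxkc
Hunk 3: at line 1 remove [bvd] add [lmf] -> 8 lines: hndm lmf wca hhxb vesw klryx xiqp jpxkc
Hunk 4: at line 2 remove [hhxb] add [ihut,upj] -> 9 lines: hndm lmf wca ihut upj vesw klryx xiqp jpxkc
Hunk 5: at line 4 remove [upj] add [eaf] -> 9 lines: hndm lmf wca ihut eaf vesw klryx xiqp jpxkc
Hunk 6: at line 3 remove [eaf,vesw] add [nahap,tuuck] -> 9 lines: hndm lmf wca ihut nahap tuuck klryx xiqp jpxkc
Hunk 7: at line 3 remove [ihut,nahap,tuuck] add [dic,zrvjf] -> 8 lines: hndm lmf wca dic zrvjf klryx xiqp jpxkc
Final line 6: klryx

Answer: klryx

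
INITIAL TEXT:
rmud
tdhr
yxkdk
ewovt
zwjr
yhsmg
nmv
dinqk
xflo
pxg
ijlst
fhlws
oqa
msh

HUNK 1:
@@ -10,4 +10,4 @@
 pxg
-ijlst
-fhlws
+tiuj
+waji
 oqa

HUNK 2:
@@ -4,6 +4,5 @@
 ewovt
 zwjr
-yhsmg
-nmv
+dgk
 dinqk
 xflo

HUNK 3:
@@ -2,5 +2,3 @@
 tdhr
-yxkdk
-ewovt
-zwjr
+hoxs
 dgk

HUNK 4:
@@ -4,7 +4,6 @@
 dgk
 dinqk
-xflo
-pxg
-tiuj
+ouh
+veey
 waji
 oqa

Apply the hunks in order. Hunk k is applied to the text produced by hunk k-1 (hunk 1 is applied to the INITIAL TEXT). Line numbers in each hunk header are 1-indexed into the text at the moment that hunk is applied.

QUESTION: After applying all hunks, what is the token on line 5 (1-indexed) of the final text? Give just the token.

Answer: dinqk

Derivation:
Hunk 1: at line 10 remove [ijlst,fhlws] add [tiuj,waji] -> 14 lines: rmud tdhr yxkdk ewovt zwjr yhsmg nmv dinqk xflo pxg tiuj waji oqa msh
Hunk 2: at line 4 remove [yhsmg,nmv] add [dgk] -> 13 lines: rmud tdhr yxkdk ewovt zwjr dgk dinqk xflo pxg tiuj waji oqa msh
Hunk 3: at line 2 remove [yxkdk,ewovt,zwjr] add [hoxs] -> 11 lines: rmud tdhr hoxs dgk dinqk xflo pxg tiuj waji oqa msh
Hunk 4: at line 4 remove [xflo,pxg,tiuj] add [ouh,veey] -> 10 lines: rmud tdhr hoxs dgk dinqk ouh veey waji oqa msh
Final line 5: dinqk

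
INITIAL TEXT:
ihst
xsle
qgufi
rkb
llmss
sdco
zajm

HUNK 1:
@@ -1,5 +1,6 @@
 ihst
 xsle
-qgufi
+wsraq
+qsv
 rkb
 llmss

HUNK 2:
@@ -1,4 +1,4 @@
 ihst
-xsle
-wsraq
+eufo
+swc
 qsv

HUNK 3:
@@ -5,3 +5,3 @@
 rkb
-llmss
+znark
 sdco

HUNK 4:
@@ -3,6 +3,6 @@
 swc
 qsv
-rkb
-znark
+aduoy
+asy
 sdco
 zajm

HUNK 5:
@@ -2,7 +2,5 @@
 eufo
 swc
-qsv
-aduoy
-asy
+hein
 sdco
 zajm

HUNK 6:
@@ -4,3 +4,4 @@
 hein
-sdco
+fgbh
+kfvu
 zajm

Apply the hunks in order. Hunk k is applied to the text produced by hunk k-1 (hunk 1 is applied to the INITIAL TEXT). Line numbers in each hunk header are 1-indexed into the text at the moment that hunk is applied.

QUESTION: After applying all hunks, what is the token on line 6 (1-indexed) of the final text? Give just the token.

Answer: kfvu

Derivation:
Hunk 1: at line 1 remove [qgufi] add [wsraq,qsv] -> 8 lines: ihst xsle wsraq qsv rkb llmss sdco zajm
Hunk 2: at line 1 remove [xsle,wsraq] add [eufo,swc] -> 8 lines: ihst eufo swc qsv rkb llmss sdco zajm
Hunk 3: at line 5 remove [llmss] add [znark] -> 8 lines: ihst eufo swc qsv rkb znark sdco zajm
Hunk 4: at line 3 remove [rkb,znark] add [aduoy,asy] -> 8 lines: ihst eufo swc qsv aduoy asy sdco zajm
Hunk 5: at line 2 remove [qsv,aduoy,asy] add [hein] -> 6 lines: ihst eufo swc hein sdco zajm
Hunk 6: at line 4 remove [sdco] add [fgbh,kfvu] -> 7 lines: ihst eufo swc hein fgbh kfvu zajm
Final line 6: kfvu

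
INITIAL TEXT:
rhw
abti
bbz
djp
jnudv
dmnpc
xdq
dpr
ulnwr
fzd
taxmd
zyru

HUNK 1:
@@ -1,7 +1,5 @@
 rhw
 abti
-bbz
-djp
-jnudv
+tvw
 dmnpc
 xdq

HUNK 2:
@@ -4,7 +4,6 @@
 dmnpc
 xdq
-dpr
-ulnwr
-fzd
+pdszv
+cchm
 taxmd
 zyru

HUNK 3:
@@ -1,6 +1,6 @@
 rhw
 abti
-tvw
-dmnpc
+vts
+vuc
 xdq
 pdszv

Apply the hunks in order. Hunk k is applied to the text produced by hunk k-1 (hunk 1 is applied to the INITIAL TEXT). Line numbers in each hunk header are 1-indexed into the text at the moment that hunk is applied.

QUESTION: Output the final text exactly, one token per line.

Hunk 1: at line 1 remove [bbz,djp,jnudv] add [tvw] -> 10 lines: rhw abti tvw dmnpc xdq dpr ulnwr fzd taxmd zyru
Hunk 2: at line 4 remove [dpr,ulnwr,fzd] add [pdszv,cchm] -> 9 lines: rhw abti tvw dmnpc xdq pdszv cchm taxmd zyru
Hunk 3: at line 1 remove [tvw,dmnpc] add [vts,vuc] -> 9 lines: rhw abti vts vuc xdq pdszv cchm taxmd zyru

Answer: rhw
abti
vts
vuc
xdq
pdszv
cchm
taxmd
zyru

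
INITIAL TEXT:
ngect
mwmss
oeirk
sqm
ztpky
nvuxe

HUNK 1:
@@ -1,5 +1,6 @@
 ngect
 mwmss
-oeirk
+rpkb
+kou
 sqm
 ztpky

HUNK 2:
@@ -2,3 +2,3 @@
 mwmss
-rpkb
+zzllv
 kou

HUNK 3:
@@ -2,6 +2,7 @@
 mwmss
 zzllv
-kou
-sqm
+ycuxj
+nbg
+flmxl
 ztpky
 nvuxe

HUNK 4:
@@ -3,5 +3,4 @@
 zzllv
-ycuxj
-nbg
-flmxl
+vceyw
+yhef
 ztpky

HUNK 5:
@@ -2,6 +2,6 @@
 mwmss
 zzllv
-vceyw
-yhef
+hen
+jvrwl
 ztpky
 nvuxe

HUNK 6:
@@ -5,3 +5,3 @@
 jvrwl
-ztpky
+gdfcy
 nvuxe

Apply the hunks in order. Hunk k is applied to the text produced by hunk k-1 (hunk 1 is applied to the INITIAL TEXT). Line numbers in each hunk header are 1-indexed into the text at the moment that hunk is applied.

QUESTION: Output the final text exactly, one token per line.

Hunk 1: at line 1 remove [oeirk] add [rpkb,kou] -> 7 lines: ngect mwmss rpkb kou sqm ztpky nvuxe
Hunk 2: at line 2 remove [rpkb] add [zzllv] -> 7 lines: ngect mwmss zzllv kou sqm ztpky nvuxe
Hunk 3: at line 2 remove [kou,sqm] add [ycuxj,nbg,flmxl] -> 8 lines: ngect mwmss zzllv ycuxj nbg flmxl ztpky nvuxe
Hunk 4: at line 3 remove [ycuxj,nbg,flmxl] add [vceyw,yhef] -> 7 lines: ngect mwmss zzllv vceyw yhef ztpky nvuxe
Hunk 5: at line 2 remove [vceyw,yhef] add [hen,jvrwl] -> 7 lines: ngect mwmss zzllv hen jvrwl ztpky nvuxe
Hunk 6: at line 5 remove [ztpky] add [gdfcy] -> 7 lines: ngect mwmss zzllv hen jvrwl gdfcy nvuxe

Answer: ngect
mwmss
zzllv
hen
jvrwl
gdfcy
nvuxe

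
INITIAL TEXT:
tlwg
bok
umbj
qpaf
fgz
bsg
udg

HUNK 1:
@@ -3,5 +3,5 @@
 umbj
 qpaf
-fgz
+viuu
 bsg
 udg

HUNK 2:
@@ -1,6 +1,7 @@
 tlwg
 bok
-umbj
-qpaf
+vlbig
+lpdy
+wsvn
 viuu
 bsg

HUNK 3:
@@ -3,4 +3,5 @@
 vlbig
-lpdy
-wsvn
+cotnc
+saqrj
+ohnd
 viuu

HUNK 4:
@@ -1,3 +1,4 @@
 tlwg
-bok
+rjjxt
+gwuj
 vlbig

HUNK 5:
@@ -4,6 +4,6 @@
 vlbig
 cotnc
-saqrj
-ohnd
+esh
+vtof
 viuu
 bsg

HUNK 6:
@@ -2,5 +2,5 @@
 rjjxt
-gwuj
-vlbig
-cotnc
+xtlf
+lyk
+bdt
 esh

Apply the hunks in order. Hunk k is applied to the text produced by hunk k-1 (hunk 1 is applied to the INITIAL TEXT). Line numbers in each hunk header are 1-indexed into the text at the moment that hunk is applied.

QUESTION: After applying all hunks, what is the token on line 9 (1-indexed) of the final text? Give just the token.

Hunk 1: at line 3 remove [fgz] add [viuu] -> 7 lines: tlwg bok umbj qpaf viuu bsg udg
Hunk 2: at line 1 remove [umbj,qpaf] add [vlbig,lpdy,wsvn] -> 8 lines: tlwg bok vlbig lpdy wsvn viuu bsg udg
Hunk 3: at line 3 remove [lpdy,wsvn] add [cotnc,saqrj,ohnd] -> 9 lines: tlwg bok vlbig cotnc saqrj ohnd viuu bsg udg
Hunk 4: at line 1 remove [bok] add [rjjxt,gwuj] -> 10 lines: tlwg rjjxt gwuj vlbig cotnc saqrj ohnd viuu bsg udg
Hunk 5: at line 4 remove [saqrj,ohnd] add [esh,vtof] -> 10 lines: tlwg rjjxt gwuj vlbig cotnc esh vtof viuu bsg udg
Hunk 6: at line 2 remove [gwuj,vlbig,cotnc] add [xtlf,lyk,bdt] -> 10 lines: tlwg rjjxt xtlf lyk bdt esh vtof viuu bsg udg
Final line 9: bsg

Answer: bsg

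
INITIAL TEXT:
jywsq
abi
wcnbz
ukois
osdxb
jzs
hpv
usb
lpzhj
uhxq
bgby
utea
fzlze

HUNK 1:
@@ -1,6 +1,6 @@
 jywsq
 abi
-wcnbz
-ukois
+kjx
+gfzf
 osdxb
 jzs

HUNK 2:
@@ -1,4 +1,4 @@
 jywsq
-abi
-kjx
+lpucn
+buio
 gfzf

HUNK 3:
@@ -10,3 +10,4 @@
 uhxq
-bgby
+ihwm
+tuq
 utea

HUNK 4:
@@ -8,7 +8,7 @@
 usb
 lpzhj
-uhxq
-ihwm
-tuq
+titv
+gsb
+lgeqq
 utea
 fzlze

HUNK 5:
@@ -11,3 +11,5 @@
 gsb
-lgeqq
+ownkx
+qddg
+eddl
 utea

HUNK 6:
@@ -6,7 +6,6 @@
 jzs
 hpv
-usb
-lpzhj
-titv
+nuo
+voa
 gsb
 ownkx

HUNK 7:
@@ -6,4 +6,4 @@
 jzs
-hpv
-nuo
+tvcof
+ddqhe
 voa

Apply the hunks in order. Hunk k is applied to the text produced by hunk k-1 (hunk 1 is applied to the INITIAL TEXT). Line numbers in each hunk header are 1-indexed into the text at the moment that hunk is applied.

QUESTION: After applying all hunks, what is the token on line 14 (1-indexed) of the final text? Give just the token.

Answer: utea

Derivation:
Hunk 1: at line 1 remove [wcnbz,ukois] add [kjx,gfzf] -> 13 lines: jywsq abi kjx gfzf osdxb jzs hpv usb lpzhj uhxq bgby utea fzlze
Hunk 2: at line 1 remove [abi,kjx] add [lpucn,buio] -> 13 lines: jywsq lpucn buio gfzf osdxb jzs hpv usb lpzhj uhxq bgby utea fzlze
Hunk 3: at line 10 remove [bgby] add [ihwm,tuq] -> 14 lines: jywsq lpucn buio gfzf osdxb jzs hpv usb lpzhj uhxq ihwm tuq utea fzlze
Hunk 4: at line 8 remove [uhxq,ihwm,tuq] add [titv,gsb,lgeqq] -> 14 lines: jywsq lpucn buio gfzf osdxb jzs hpv usb lpzhj titv gsb lgeqq utea fzlze
Hunk 5: at line 11 remove [lgeqq] add [ownkx,qddg,eddl] -> 16 lines: jywsq lpucn buio gfzf osdxb jzs hpv usb lpzhj titv gsb ownkx qddg eddl utea fzlze
Hunk 6: at line 6 remove [usb,lpzhj,titv] add [nuo,voa] -> 15 lines: jywsq lpucn buio gfzf osdxb jzs hpv nuo voa gsb ownkx qddg eddl utea fzlze
Hunk 7: at line 6 remove [hpv,nuo] add [tvcof,ddqhe] -> 15 lines: jywsq lpucn buio gfzf osdxb jzs tvcof ddqhe voa gsb ownkx qddg eddl utea fzlze
Final line 14: utea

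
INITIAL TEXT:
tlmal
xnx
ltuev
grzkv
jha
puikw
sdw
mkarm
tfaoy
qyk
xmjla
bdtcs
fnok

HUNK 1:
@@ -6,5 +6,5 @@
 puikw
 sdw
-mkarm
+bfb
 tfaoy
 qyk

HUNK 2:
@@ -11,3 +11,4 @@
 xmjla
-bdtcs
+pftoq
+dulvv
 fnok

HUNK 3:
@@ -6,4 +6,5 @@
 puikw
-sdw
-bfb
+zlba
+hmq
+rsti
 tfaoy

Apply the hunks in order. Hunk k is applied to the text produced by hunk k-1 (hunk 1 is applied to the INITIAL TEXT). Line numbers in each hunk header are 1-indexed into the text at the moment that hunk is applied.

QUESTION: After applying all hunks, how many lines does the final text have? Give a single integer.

Hunk 1: at line 6 remove [mkarm] add [bfb] -> 13 lines: tlmal xnx ltuev grzkv jha puikw sdw bfb tfaoy qyk xmjla bdtcs fnok
Hunk 2: at line 11 remove [bdtcs] add [pftoq,dulvv] -> 14 lines: tlmal xnx ltuev grzkv jha puikw sdw bfb tfaoy qyk xmjla pftoq dulvv fnok
Hunk 3: at line 6 remove [sdw,bfb] add [zlba,hmq,rsti] -> 15 lines: tlmal xnx ltuev grzkv jha puikw zlba hmq rsti tfaoy qyk xmjla pftoq dulvv fnok
Final line count: 15

Answer: 15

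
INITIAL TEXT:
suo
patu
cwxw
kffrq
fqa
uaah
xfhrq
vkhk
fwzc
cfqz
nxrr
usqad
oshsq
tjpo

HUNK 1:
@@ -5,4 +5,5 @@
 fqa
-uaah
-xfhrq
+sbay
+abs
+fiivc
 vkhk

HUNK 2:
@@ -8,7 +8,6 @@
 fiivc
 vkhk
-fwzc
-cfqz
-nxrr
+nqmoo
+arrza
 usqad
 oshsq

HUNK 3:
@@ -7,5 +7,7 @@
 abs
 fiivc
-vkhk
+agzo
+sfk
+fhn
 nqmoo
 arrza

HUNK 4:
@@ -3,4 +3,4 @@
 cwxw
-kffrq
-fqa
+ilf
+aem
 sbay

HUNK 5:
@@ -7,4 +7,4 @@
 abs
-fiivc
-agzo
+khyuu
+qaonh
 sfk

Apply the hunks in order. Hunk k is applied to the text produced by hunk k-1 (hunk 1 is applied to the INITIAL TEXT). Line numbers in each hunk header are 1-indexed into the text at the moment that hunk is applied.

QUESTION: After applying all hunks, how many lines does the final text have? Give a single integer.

Answer: 16

Derivation:
Hunk 1: at line 5 remove [uaah,xfhrq] add [sbay,abs,fiivc] -> 15 lines: suo patu cwxw kffrq fqa sbay abs fiivc vkhk fwzc cfqz nxrr usqad oshsq tjpo
Hunk 2: at line 8 remove [fwzc,cfqz,nxrr] add [nqmoo,arrza] -> 14 lines: suo patu cwxw kffrq fqa sbay abs fiivc vkhk nqmoo arrza usqad oshsq tjpo
Hunk 3: at line 7 remove [vkhk] add [agzo,sfk,fhn] -> 16 lines: suo patu cwxw kffrq fqa sbay abs fiivc agzo sfk fhn nqmoo arrza usqad oshsq tjpo
Hunk 4: at line 3 remove [kffrq,fqa] add [ilf,aem] -> 16 lines: suo patu cwxw ilf aem sbay abs fiivc agzo sfk fhn nqmoo arrza usqad oshsq tjpo
Hunk 5: at line 7 remove [fiivc,agzo] add [khyuu,qaonh] -> 16 lines: suo patu cwxw ilf aem sbay abs khyuu qaonh sfk fhn nqmoo arrza usqad oshsq tjpo
Final line count: 16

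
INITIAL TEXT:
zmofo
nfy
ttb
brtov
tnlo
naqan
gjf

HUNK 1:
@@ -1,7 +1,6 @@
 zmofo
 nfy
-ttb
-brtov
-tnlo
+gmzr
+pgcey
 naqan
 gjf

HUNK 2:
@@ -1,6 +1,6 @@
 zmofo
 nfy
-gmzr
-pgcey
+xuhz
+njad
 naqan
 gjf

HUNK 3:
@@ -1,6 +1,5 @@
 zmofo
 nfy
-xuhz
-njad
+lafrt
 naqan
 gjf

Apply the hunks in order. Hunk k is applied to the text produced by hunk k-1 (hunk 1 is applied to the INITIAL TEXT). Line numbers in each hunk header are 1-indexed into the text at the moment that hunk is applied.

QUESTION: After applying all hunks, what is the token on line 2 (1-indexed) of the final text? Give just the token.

Answer: nfy

Derivation:
Hunk 1: at line 1 remove [ttb,brtov,tnlo] add [gmzr,pgcey] -> 6 lines: zmofo nfy gmzr pgcey naqan gjf
Hunk 2: at line 1 remove [gmzr,pgcey] add [xuhz,njad] -> 6 lines: zmofo nfy xuhz njad naqan gjf
Hunk 3: at line 1 remove [xuhz,njad] add [lafrt] -> 5 lines: zmofo nfy lafrt naqan gjf
Final line 2: nfy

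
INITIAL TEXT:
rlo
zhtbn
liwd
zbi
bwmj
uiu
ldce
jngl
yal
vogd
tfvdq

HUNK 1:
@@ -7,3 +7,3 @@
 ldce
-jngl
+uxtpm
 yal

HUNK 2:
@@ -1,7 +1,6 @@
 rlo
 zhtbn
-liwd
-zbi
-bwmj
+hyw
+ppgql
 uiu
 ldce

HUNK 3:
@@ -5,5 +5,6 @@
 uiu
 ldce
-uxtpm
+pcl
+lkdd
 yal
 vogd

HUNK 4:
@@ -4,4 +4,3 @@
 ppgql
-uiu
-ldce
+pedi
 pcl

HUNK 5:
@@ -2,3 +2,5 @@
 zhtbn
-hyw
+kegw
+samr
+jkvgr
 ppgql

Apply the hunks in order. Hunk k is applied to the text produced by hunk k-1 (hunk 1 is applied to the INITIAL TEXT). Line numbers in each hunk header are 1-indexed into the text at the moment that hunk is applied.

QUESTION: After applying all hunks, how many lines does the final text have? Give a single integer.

Answer: 12

Derivation:
Hunk 1: at line 7 remove [jngl] add [uxtpm] -> 11 lines: rlo zhtbn liwd zbi bwmj uiu ldce uxtpm yal vogd tfvdq
Hunk 2: at line 1 remove [liwd,zbi,bwmj] add [hyw,ppgql] -> 10 lines: rlo zhtbn hyw ppgql uiu ldce uxtpm yal vogd tfvdq
Hunk 3: at line 5 remove [uxtpm] add [pcl,lkdd] -> 11 lines: rlo zhtbn hyw ppgql uiu ldce pcl lkdd yal vogd tfvdq
Hunk 4: at line 4 remove [uiu,ldce] add [pedi] -> 10 lines: rlo zhtbn hyw ppgql pedi pcl lkdd yal vogd tfvdq
Hunk 5: at line 2 remove [hyw] add [kegw,samr,jkvgr] -> 12 lines: rlo zhtbn kegw samr jkvgr ppgql pedi pcl lkdd yal vogd tfvdq
Final line count: 12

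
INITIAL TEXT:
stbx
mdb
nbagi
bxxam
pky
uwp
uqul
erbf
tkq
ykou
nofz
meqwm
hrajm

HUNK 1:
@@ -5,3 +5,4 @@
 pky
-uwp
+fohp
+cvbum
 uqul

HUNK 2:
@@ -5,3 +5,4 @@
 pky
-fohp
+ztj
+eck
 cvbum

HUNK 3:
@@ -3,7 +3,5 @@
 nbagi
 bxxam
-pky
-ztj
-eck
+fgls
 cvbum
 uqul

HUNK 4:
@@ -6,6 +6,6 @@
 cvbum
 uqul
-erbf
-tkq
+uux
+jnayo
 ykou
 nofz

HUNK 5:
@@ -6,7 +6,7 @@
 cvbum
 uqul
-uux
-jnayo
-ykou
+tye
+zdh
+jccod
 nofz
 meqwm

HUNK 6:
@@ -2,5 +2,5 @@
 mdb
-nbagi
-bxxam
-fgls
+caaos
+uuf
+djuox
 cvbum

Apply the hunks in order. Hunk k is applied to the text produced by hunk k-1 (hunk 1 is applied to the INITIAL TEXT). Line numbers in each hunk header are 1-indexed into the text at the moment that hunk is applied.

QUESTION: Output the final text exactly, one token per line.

Hunk 1: at line 5 remove [uwp] add [fohp,cvbum] -> 14 lines: stbx mdb nbagi bxxam pky fohp cvbum uqul erbf tkq ykou nofz meqwm hrajm
Hunk 2: at line 5 remove [fohp] add [ztj,eck] -> 15 lines: stbx mdb nbagi bxxam pky ztj eck cvbum uqul erbf tkq ykou nofz meqwm hrajm
Hunk 3: at line 3 remove [pky,ztj,eck] add [fgls] -> 13 lines: stbx mdb nbagi bxxam fgls cvbum uqul erbf tkq ykou nofz meqwm hrajm
Hunk 4: at line 6 remove [erbf,tkq] add [uux,jnayo] -> 13 lines: stbx mdb nbagi bxxam fgls cvbum uqul uux jnayo ykou nofz meqwm hrajm
Hunk 5: at line 6 remove [uux,jnayo,ykou] add [tye,zdh,jccod] -> 13 lines: stbx mdb nbagi bxxam fgls cvbum uqul tye zdh jccod nofz meqwm hrajm
Hunk 6: at line 2 remove [nbagi,bxxam,fgls] add [caaos,uuf,djuox] -> 13 lines: stbx mdb caaos uuf djuox cvbum uqul tye zdh jccod nofz meqwm hrajm

Answer: stbx
mdb
caaos
uuf
djuox
cvbum
uqul
tye
zdh
jccod
nofz
meqwm
hrajm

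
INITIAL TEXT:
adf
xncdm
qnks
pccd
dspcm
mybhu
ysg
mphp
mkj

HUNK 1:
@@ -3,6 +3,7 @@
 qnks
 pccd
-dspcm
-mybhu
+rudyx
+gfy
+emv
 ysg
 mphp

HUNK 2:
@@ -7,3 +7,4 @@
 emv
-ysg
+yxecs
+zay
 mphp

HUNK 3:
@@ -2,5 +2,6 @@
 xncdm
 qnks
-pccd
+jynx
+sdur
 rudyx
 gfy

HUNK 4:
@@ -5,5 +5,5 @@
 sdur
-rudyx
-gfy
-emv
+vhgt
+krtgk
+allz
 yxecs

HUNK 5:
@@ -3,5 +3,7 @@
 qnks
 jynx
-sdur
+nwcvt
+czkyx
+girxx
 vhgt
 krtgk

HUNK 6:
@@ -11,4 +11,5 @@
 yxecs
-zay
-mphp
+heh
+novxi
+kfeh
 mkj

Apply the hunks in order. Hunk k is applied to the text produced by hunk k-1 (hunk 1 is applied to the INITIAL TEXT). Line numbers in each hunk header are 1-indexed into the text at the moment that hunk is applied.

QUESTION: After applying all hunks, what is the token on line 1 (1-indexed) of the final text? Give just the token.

Hunk 1: at line 3 remove [dspcm,mybhu] add [rudyx,gfy,emv] -> 10 lines: adf xncdm qnks pccd rudyx gfy emv ysg mphp mkj
Hunk 2: at line 7 remove [ysg] add [yxecs,zay] -> 11 lines: adf xncdm qnks pccd rudyx gfy emv yxecs zay mphp mkj
Hunk 3: at line 2 remove [pccd] add [jynx,sdur] -> 12 lines: adf xncdm qnks jynx sdur rudyx gfy emv yxecs zay mphp mkj
Hunk 4: at line 5 remove [rudyx,gfy,emv] add [vhgt,krtgk,allz] -> 12 lines: adf xncdm qnks jynx sdur vhgt krtgk allz yxecs zay mphp mkj
Hunk 5: at line 3 remove [sdur] add [nwcvt,czkyx,girxx] -> 14 lines: adf xncdm qnks jynx nwcvt czkyx girxx vhgt krtgk allz yxecs zay mphp mkj
Hunk 6: at line 11 remove [zay,mphp] add [heh,novxi,kfeh] -> 15 lines: adf xncdm qnks jynx nwcvt czkyx girxx vhgt krtgk allz yxecs heh novxi kfeh mkj
Final line 1: adf

Answer: adf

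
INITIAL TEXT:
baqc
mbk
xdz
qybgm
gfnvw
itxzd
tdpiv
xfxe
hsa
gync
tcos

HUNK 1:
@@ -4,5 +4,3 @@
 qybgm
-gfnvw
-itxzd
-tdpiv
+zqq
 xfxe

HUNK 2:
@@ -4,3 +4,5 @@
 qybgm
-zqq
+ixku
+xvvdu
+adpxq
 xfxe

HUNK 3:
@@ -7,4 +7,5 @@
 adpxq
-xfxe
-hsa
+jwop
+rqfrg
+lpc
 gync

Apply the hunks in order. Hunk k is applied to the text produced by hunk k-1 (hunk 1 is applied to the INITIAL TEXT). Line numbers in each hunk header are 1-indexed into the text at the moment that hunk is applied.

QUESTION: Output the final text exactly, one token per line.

Hunk 1: at line 4 remove [gfnvw,itxzd,tdpiv] add [zqq] -> 9 lines: baqc mbk xdz qybgm zqq xfxe hsa gync tcos
Hunk 2: at line 4 remove [zqq] add [ixku,xvvdu,adpxq] -> 11 lines: baqc mbk xdz qybgm ixku xvvdu adpxq xfxe hsa gync tcos
Hunk 3: at line 7 remove [xfxe,hsa] add [jwop,rqfrg,lpc] -> 12 lines: baqc mbk xdz qybgm ixku xvvdu adpxq jwop rqfrg lpc gync tcos

Answer: baqc
mbk
xdz
qybgm
ixku
xvvdu
adpxq
jwop
rqfrg
lpc
gync
tcos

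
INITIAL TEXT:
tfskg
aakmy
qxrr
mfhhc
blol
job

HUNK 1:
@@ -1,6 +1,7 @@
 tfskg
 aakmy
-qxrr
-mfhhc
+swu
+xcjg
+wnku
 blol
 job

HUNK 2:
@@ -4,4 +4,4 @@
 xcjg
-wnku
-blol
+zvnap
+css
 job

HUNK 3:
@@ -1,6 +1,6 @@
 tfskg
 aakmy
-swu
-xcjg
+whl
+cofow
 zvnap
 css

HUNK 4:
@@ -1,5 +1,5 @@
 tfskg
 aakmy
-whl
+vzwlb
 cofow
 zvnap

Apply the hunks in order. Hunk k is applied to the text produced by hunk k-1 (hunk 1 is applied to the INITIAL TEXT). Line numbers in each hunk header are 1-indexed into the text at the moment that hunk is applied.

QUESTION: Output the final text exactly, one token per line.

Hunk 1: at line 1 remove [qxrr,mfhhc] add [swu,xcjg,wnku] -> 7 lines: tfskg aakmy swu xcjg wnku blol job
Hunk 2: at line 4 remove [wnku,blol] add [zvnap,css] -> 7 lines: tfskg aakmy swu xcjg zvnap css job
Hunk 3: at line 1 remove [swu,xcjg] add [whl,cofow] -> 7 lines: tfskg aakmy whl cofow zvnap css job
Hunk 4: at line 1 remove [whl] add [vzwlb] -> 7 lines: tfskg aakmy vzwlb cofow zvnap css job

Answer: tfskg
aakmy
vzwlb
cofow
zvnap
css
job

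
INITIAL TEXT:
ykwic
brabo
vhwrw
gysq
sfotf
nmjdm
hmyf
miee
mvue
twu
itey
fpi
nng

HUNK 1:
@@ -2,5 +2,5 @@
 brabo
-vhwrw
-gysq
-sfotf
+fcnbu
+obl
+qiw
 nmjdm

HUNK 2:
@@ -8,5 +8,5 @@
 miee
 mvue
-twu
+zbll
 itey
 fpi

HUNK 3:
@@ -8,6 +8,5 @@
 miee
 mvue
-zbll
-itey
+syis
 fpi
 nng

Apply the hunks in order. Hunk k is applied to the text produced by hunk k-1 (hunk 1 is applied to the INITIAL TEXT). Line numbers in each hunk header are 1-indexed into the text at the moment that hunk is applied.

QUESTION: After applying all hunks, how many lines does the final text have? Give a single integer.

Hunk 1: at line 2 remove [vhwrw,gysq,sfotf] add [fcnbu,obl,qiw] -> 13 lines: ykwic brabo fcnbu obl qiw nmjdm hmyf miee mvue twu itey fpi nng
Hunk 2: at line 8 remove [twu] add [zbll] -> 13 lines: ykwic brabo fcnbu obl qiw nmjdm hmyf miee mvue zbll itey fpi nng
Hunk 3: at line 8 remove [zbll,itey] add [syis] -> 12 lines: ykwic brabo fcnbu obl qiw nmjdm hmyf miee mvue syis fpi nng
Final line count: 12

Answer: 12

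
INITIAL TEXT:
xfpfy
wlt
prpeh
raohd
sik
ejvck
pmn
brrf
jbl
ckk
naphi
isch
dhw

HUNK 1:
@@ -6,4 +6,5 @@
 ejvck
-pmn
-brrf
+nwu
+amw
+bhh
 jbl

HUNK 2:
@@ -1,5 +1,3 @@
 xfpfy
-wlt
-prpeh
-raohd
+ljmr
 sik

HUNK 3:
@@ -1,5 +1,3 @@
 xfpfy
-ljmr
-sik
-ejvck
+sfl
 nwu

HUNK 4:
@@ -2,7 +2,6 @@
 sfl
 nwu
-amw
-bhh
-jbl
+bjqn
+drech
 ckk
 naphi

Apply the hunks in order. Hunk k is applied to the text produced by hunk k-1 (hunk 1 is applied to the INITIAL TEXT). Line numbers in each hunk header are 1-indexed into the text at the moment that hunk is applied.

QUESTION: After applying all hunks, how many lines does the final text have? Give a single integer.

Answer: 9

Derivation:
Hunk 1: at line 6 remove [pmn,brrf] add [nwu,amw,bhh] -> 14 lines: xfpfy wlt prpeh raohd sik ejvck nwu amw bhh jbl ckk naphi isch dhw
Hunk 2: at line 1 remove [wlt,prpeh,raohd] add [ljmr] -> 12 lines: xfpfy ljmr sik ejvck nwu amw bhh jbl ckk naphi isch dhw
Hunk 3: at line 1 remove [ljmr,sik,ejvck] add [sfl] -> 10 lines: xfpfy sfl nwu amw bhh jbl ckk naphi isch dhw
Hunk 4: at line 2 remove [amw,bhh,jbl] add [bjqn,drech] -> 9 lines: xfpfy sfl nwu bjqn drech ckk naphi isch dhw
Final line count: 9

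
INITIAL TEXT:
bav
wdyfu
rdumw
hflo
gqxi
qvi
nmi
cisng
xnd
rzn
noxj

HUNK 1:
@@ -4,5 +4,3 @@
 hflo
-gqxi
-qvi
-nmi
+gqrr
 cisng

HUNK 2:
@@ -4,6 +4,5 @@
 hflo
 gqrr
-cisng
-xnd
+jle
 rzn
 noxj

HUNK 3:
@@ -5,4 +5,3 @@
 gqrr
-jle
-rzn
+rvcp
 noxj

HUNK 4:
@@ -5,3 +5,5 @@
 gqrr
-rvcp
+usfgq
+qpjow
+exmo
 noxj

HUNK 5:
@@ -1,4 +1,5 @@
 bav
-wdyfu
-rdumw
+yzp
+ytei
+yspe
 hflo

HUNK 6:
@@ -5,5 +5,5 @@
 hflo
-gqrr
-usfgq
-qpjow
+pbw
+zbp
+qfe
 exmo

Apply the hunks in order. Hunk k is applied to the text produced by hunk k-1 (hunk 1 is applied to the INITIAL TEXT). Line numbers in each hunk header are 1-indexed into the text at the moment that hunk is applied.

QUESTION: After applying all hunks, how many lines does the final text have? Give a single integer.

Hunk 1: at line 4 remove [gqxi,qvi,nmi] add [gqrr] -> 9 lines: bav wdyfu rdumw hflo gqrr cisng xnd rzn noxj
Hunk 2: at line 4 remove [cisng,xnd] add [jle] -> 8 lines: bav wdyfu rdumw hflo gqrr jle rzn noxj
Hunk 3: at line 5 remove [jle,rzn] add [rvcp] -> 7 lines: bav wdyfu rdumw hflo gqrr rvcp noxj
Hunk 4: at line 5 remove [rvcp] add [usfgq,qpjow,exmo] -> 9 lines: bav wdyfu rdumw hflo gqrr usfgq qpjow exmo noxj
Hunk 5: at line 1 remove [wdyfu,rdumw] add [yzp,ytei,yspe] -> 10 lines: bav yzp ytei yspe hflo gqrr usfgq qpjow exmo noxj
Hunk 6: at line 5 remove [gqrr,usfgq,qpjow] add [pbw,zbp,qfe] -> 10 lines: bav yzp ytei yspe hflo pbw zbp qfe exmo noxj
Final line count: 10

Answer: 10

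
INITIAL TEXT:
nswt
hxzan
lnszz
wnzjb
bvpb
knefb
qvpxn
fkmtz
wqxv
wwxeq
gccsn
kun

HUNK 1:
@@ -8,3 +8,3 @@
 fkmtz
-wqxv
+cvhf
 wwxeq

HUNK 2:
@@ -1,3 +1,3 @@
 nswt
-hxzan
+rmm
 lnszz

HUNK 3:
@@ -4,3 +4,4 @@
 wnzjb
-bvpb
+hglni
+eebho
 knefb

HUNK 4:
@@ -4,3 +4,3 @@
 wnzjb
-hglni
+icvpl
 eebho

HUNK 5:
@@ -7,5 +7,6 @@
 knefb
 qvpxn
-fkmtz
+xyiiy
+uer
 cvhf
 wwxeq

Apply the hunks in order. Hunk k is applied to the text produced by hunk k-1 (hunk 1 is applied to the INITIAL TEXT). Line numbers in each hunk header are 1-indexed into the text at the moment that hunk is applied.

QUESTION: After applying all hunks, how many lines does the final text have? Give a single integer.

Answer: 14

Derivation:
Hunk 1: at line 8 remove [wqxv] add [cvhf] -> 12 lines: nswt hxzan lnszz wnzjb bvpb knefb qvpxn fkmtz cvhf wwxeq gccsn kun
Hunk 2: at line 1 remove [hxzan] add [rmm] -> 12 lines: nswt rmm lnszz wnzjb bvpb knefb qvpxn fkmtz cvhf wwxeq gccsn kun
Hunk 3: at line 4 remove [bvpb] add [hglni,eebho] -> 13 lines: nswt rmm lnszz wnzjb hglni eebho knefb qvpxn fkmtz cvhf wwxeq gccsn kun
Hunk 4: at line 4 remove [hglni] add [icvpl] -> 13 lines: nswt rmm lnszz wnzjb icvpl eebho knefb qvpxn fkmtz cvhf wwxeq gccsn kun
Hunk 5: at line 7 remove [fkmtz] add [xyiiy,uer] -> 14 lines: nswt rmm lnszz wnzjb icvpl eebho knefb qvpxn xyiiy uer cvhf wwxeq gccsn kun
Final line count: 14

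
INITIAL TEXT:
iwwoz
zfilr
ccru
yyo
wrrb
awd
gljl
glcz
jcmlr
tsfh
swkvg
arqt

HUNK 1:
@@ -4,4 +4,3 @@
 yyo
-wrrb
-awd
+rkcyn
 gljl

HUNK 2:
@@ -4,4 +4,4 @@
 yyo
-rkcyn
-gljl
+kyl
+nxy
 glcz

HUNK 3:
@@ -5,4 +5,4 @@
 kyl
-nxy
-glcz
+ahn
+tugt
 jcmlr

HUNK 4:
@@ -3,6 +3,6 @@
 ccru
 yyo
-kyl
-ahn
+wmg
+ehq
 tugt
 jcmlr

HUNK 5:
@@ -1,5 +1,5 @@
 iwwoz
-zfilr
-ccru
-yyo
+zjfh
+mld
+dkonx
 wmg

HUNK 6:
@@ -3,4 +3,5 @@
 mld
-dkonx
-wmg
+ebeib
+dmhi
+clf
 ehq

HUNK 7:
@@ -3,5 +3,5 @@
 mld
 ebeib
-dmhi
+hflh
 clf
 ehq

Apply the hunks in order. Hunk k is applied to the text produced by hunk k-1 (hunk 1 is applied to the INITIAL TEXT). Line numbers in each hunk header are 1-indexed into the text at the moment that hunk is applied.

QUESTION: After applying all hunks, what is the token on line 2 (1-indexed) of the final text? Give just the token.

Hunk 1: at line 4 remove [wrrb,awd] add [rkcyn] -> 11 lines: iwwoz zfilr ccru yyo rkcyn gljl glcz jcmlr tsfh swkvg arqt
Hunk 2: at line 4 remove [rkcyn,gljl] add [kyl,nxy] -> 11 lines: iwwoz zfilr ccru yyo kyl nxy glcz jcmlr tsfh swkvg arqt
Hunk 3: at line 5 remove [nxy,glcz] add [ahn,tugt] -> 11 lines: iwwoz zfilr ccru yyo kyl ahn tugt jcmlr tsfh swkvg arqt
Hunk 4: at line 3 remove [kyl,ahn] add [wmg,ehq] -> 11 lines: iwwoz zfilr ccru yyo wmg ehq tugt jcmlr tsfh swkvg arqt
Hunk 5: at line 1 remove [zfilr,ccru,yyo] add [zjfh,mld,dkonx] -> 11 lines: iwwoz zjfh mld dkonx wmg ehq tugt jcmlr tsfh swkvg arqt
Hunk 6: at line 3 remove [dkonx,wmg] add [ebeib,dmhi,clf] -> 12 lines: iwwoz zjfh mld ebeib dmhi clf ehq tugt jcmlr tsfh swkvg arqt
Hunk 7: at line 3 remove [dmhi] add [hflh] -> 12 lines: iwwoz zjfh mld ebeib hflh clf ehq tugt jcmlr tsfh swkvg arqt
Final line 2: zjfh

Answer: zjfh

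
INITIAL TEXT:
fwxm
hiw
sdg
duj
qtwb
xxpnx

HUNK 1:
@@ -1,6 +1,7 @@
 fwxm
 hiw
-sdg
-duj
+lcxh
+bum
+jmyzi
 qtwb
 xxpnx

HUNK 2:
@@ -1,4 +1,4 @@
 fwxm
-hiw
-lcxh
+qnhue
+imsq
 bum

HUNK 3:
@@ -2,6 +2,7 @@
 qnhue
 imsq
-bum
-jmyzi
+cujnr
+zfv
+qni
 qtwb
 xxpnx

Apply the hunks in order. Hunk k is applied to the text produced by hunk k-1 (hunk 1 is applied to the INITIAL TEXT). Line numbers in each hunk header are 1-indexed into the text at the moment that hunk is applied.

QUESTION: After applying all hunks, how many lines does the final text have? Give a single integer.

Answer: 8

Derivation:
Hunk 1: at line 1 remove [sdg,duj] add [lcxh,bum,jmyzi] -> 7 lines: fwxm hiw lcxh bum jmyzi qtwb xxpnx
Hunk 2: at line 1 remove [hiw,lcxh] add [qnhue,imsq] -> 7 lines: fwxm qnhue imsq bum jmyzi qtwb xxpnx
Hunk 3: at line 2 remove [bum,jmyzi] add [cujnr,zfv,qni] -> 8 lines: fwxm qnhue imsq cujnr zfv qni qtwb xxpnx
Final line count: 8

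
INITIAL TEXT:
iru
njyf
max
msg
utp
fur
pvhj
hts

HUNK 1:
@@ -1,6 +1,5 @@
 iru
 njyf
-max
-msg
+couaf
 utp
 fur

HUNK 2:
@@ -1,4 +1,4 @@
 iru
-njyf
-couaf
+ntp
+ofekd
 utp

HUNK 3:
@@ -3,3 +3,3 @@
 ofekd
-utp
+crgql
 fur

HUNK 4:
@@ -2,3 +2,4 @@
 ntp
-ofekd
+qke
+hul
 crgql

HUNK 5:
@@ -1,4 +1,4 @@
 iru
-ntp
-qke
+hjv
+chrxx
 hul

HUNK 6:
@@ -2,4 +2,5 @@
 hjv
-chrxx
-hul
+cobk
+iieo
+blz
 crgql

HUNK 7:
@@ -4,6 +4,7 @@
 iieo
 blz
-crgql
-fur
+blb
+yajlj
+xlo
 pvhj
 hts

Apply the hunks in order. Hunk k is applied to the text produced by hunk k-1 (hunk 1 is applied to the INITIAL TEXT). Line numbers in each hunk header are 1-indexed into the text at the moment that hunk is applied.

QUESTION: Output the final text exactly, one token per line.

Hunk 1: at line 1 remove [max,msg] add [couaf] -> 7 lines: iru njyf couaf utp fur pvhj hts
Hunk 2: at line 1 remove [njyf,couaf] add [ntp,ofekd] -> 7 lines: iru ntp ofekd utp fur pvhj hts
Hunk 3: at line 3 remove [utp] add [crgql] -> 7 lines: iru ntp ofekd crgql fur pvhj hts
Hunk 4: at line 2 remove [ofekd] add [qke,hul] -> 8 lines: iru ntp qke hul crgql fur pvhj hts
Hunk 5: at line 1 remove [ntp,qke] add [hjv,chrxx] -> 8 lines: iru hjv chrxx hul crgql fur pvhj hts
Hunk 6: at line 2 remove [chrxx,hul] add [cobk,iieo,blz] -> 9 lines: iru hjv cobk iieo blz crgql fur pvhj hts
Hunk 7: at line 4 remove [crgql,fur] add [blb,yajlj,xlo] -> 10 lines: iru hjv cobk iieo blz blb yajlj xlo pvhj hts

Answer: iru
hjv
cobk
iieo
blz
blb
yajlj
xlo
pvhj
hts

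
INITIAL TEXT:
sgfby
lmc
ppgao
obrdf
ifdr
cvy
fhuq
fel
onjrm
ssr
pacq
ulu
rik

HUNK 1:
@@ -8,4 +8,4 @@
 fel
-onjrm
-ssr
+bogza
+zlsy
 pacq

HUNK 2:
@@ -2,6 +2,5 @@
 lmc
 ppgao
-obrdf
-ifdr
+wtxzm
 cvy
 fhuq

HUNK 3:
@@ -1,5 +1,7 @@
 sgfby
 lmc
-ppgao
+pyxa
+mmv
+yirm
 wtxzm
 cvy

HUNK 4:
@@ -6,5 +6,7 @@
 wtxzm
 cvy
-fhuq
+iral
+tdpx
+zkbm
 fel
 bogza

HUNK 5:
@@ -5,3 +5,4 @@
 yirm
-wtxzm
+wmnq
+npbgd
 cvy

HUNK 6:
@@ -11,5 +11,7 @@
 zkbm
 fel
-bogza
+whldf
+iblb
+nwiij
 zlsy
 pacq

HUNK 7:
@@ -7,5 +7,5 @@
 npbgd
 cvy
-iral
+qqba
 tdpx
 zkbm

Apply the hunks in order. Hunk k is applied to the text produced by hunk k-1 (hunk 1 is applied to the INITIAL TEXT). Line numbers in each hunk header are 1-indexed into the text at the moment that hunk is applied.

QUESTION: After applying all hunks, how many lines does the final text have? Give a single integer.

Hunk 1: at line 8 remove [onjrm,ssr] add [bogza,zlsy] -> 13 lines: sgfby lmc ppgao obrdf ifdr cvy fhuq fel bogza zlsy pacq ulu rik
Hunk 2: at line 2 remove [obrdf,ifdr] add [wtxzm] -> 12 lines: sgfby lmc ppgao wtxzm cvy fhuq fel bogza zlsy pacq ulu rik
Hunk 3: at line 1 remove [ppgao] add [pyxa,mmv,yirm] -> 14 lines: sgfby lmc pyxa mmv yirm wtxzm cvy fhuq fel bogza zlsy pacq ulu rik
Hunk 4: at line 6 remove [fhuq] add [iral,tdpx,zkbm] -> 16 lines: sgfby lmc pyxa mmv yirm wtxzm cvy iral tdpx zkbm fel bogza zlsy pacq ulu rik
Hunk 5: at line 5 remove [wtxzm] add [wmnq,npbgd] -> 17 lines: sgfby lmc pyxa mmv yirm wmnq npbgd cvy iral tdpx zkbm fel bogza zlsy pacq ulu rik
Hunk 6: at line 11 remove [bogza] add [whldf,iblb,nwiij] -> 19 lines: sgfby lmc pyxa mmv yirm wmnq npbgd cvy iral tdpx zkbm fel whldf iblb nwiij zlsy pacq ulu rik
Hunk 7: at line 7 remove [iral] add [qqba] -> 19 lines: sgfby lmc pyxa mmv yirm wmnq npbgd cvy qqba tdpx zkbm fel whldf iblb nwiij zlsy pacq ulu rik
Final line count: 19

Answer: 19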